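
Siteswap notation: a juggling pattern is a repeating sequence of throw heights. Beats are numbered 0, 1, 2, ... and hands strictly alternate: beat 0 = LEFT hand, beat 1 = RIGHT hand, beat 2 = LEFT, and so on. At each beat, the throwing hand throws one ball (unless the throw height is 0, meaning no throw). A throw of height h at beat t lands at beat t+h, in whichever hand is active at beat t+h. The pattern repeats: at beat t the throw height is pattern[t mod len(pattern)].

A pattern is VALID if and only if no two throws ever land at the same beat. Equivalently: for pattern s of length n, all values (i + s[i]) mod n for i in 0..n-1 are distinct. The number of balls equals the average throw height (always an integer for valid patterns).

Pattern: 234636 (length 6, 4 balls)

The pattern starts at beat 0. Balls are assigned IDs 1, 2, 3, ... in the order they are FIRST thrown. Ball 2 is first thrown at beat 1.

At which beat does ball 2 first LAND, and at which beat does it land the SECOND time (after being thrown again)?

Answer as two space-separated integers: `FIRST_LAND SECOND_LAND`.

Answer: 4 7

Derivation:
Beat 0 (L): throw ball1 h=2 -> lands@2:L; in-air after throw: [b1@2:L]
Beat 1 (R): throw ball2 h=3 -> lands@4:L; in-air after throw: [b1@2:L b2@4:L]
Beat 2 (L): throw ball1 h=4 -> lands@6:L; in-air after throw: [b2@4:L b1@6:L]
Beat 3 (R): throw ball3 h=6 -> lands@9:R; in-air after throw: [b2@4:L b1@6:L b3@9:R]
Beat 4 (L): throw ball2 h=3 -> lands@7:R; in-air after throw: [b1@6:L b2@7:R b3@9:R]
Beat 5 (R): throw ball4 h=6 -> lands@11:R; in-air after throw: [b1@6:L b2@7:R b3@9:R b4@11:R]
Beat 6 (L): throw ball1 h=2 -> lands@8:L; in-air after throw: [b2@7:R b1@8:L b3@9:R b4@11:R]
Beat 7 (R): throw ball2 h=3 -> lands@10:L; in-air after throw: [b1@8:L b3@9:R b2@10:L b4@11:R]
Ball 2: thrown@1 h=3 -> first land @4; rethrown@4 h=3 -> second land @7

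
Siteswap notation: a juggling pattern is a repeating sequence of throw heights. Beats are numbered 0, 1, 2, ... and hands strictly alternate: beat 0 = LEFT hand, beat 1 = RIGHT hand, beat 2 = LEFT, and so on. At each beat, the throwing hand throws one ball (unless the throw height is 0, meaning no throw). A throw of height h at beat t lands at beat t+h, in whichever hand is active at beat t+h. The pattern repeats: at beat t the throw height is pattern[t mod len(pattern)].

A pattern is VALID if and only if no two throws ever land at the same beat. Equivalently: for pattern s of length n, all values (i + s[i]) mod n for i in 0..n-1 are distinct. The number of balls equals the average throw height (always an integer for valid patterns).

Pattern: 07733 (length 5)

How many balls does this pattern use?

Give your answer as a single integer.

Answer: 4

Derivation:
Pattern = [0, 7, 7, 3, 3], length n = 5
  position 0: throw height = 0, running sum = 0
  position 1: throw height = 7, running sum = 7
  position 2: throw height = 7, running sum = 14
  position 3: throw height = 3, running sum = 17
  position 4: throw height = 3, running sum = 20
Total sum = 20; balls = sum / n = 20 / 5 = 4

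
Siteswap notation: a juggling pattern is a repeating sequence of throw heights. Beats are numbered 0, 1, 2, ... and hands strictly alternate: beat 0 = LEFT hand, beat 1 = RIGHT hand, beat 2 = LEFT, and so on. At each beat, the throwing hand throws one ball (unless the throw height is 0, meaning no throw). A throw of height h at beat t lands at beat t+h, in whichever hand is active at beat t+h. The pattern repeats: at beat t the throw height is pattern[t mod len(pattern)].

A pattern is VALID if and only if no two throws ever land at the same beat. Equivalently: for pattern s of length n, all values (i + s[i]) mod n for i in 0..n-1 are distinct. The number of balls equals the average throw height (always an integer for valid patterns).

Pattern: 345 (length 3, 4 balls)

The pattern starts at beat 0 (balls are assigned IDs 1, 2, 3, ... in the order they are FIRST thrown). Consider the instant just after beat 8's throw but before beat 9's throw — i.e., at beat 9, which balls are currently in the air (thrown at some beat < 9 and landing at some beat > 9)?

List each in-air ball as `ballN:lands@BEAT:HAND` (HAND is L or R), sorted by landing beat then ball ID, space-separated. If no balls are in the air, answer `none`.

Answer: ball2:lands@10:L ball3:lands@11:R ball4:lands@13:R

Derivation:
Beat 0 (L): throw ball1 h=3 -> lands@3:R; in-air after throw: [b1@3:R]
Beat 1 (R): throw ball2 h=4 -> lands@5:R; in-air after throw: [b1@3:R b2@5:R]
Beat 2 (L): throw ball3 h=5 -> lands@7:R; in-air after throw: [b1@3:R b2@5:R b3@7:R]
Beat 3 (R): throw ball1 h=3 -> lands@6:L; in-air after throw: [b2@5:R b1@6:L b3@7:R]
Beat 4 (L): throw ball4 h=4 -> lands@8:L; in-air after throw: [b2@5:R b1@6:L b3@7:R b4@8:L]
Beat 5 (R): throw ball2 h=5 -> lands@10:L; in-air after throw: [b1@6:L b3@7:R b4@8:L b2@10:L]
Beat 6 (L): throw ball1 h=3 -> lands@9:R; in-air after throw: [b3@7:R b4@8:L b1@9:R b2@10:L]
Beat 7 (R): throw ball3 h=4 -> lands@11:R; in-air after throw: [b4@8:L b1@9:R b2@10:L b3@11:R]
Beat 8 (L): throw ball4 h=5 -> lands@13:R; in-air after throw: [b1@9:R b2@10:L b3@11:R b4@13:R]
Beat 9 (R): throw ball1 h=3 -> lands@12:L; in-air after throw: [b2@10:L b3@11:R b1@12:L b4@13:R]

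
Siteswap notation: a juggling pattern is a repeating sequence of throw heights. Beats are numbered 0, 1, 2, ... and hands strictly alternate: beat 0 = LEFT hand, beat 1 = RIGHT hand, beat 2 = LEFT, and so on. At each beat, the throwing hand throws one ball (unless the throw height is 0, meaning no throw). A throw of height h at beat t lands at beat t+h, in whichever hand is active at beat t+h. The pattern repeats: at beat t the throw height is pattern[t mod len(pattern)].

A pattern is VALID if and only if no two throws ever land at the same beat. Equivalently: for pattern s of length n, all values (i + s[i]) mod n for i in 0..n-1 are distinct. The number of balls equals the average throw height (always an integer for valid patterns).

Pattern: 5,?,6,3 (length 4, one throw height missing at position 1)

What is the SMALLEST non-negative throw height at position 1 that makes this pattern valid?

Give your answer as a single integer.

Answer: 2

Derivation:
i=0: (0 + 5) mod 4 = 1
i=1: s[i]=? (unknown)
i=2: (2 + 6) mod 4 = 0
i=3: (3 + 3) mod 4 = 2
Known residues: [0, 1, 2]; need a permutation of 0..3, so missing residue r = 3
Need (1 + s) mod 4 = 3; smallest s = (3 - 1) mod 4 = 2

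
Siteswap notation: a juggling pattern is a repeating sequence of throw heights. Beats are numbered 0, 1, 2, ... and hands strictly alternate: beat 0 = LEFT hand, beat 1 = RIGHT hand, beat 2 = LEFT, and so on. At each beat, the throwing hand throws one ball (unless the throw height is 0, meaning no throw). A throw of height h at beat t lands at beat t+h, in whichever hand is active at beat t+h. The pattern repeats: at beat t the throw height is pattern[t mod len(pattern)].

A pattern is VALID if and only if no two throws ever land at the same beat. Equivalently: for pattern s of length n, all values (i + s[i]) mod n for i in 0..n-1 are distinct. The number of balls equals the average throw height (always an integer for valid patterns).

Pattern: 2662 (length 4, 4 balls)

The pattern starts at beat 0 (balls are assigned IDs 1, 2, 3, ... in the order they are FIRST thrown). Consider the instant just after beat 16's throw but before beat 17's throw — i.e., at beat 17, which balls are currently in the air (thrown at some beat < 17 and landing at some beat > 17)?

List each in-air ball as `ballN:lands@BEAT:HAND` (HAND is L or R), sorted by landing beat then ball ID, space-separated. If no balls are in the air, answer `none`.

Answer: ball1:lands@18:L ball3:lands@19:R ball4:lands@20:L

Derivation:
Beat 0 (L): throw ball1 h=2 -> lands@2:L; in-air after throw: [b1@2:L]
Beat 1 (R): throw ball2 h=6 -> lands@7:R; in-air after throw: [b1@2:L b2@7:R]
Beat 2 (L): throw ball1 h=6 -> lands@8:L; in-air after throw: [b2@7:R b1@8:L]
Beat 3 (R): throw ball3 h=2 -> lands@5:R; in-air after throw: [b3@5:R b2@7:R b1@8:L]
Beat 4 (L): throw ball4 h=2 -> lands@6:L; in-air after throw: [b3@5:R b4@6:L b2@7:R b1@8:L]
Beat 5 (R): throw ball3 h=6 -> lands@11:R; in-air after throw: [b4@6:L b2@7:R b1@8:L b3@11:R]
Beat 6 (L): throw ball4 h=6 -> lands@12:L; in-air after throw: [b2@7:R b1@8:L b3@11:R b4@12:L]
Beat 7 (R): throw ball2 h=2 -> lands@9:R; in-air after throw: [b1@8:L b2@9:R b3@11:R b4@12:L]
Beat 8 (L): throw ball1 h=2 -> lands@10:L; in-air after throw: [b2@9:R b1@10:L b3@11:R b4@12:L]
Beat 9 (R): throw ball2 h=6 -> lands@15:R; in-air after throw: [b1@10:L b3@11:R b4@12:L b2@15:R]
Beat 10 (L): throw ball1 h=6 -> lands@16:L; in-air after throw: [b3@11:R b4@12:L b2@15:R b1@16:L]
Beat 11 (R): throw ball3 h=2 -> lands@13:R; in-air after throw: [b4@12:L b3@13:R b2@15:R b1@16:L]
Beat 12 (L): throw ball4 h=2 -> lands@14:L; in-air after throw: [b3@13:R b4@14:L b2@15:R b1@16:L]
Beat 13 (R): throw ball3 h=6 -> lands@19:R; in-air after throw: [b4@14:L b2@15:R b1@16:L b3@19:R]
Beat 14 (L): throw ball4 h=6 -> lands@20:L; in-air after throw: [b2@15:R b1@16:L b3@19:R b4@20:L]
Beat 15 (R): throw ball2 h=2 -> lands@17:R; in-air after throw: [b1@16:L b2@17:R b3@19:R b4@20:L]
Beat 16 (L): throw ball1 h=2 -> lands@18:L; in-air after throw: [b2@17:R b1@18:L b3@19:R b4@20:L]
Beat 17 (R): throw ball2 h=6 -> lands@23:R; in-air after throw: [b1@18:L b3@19:R b4@20:L b2@23:R]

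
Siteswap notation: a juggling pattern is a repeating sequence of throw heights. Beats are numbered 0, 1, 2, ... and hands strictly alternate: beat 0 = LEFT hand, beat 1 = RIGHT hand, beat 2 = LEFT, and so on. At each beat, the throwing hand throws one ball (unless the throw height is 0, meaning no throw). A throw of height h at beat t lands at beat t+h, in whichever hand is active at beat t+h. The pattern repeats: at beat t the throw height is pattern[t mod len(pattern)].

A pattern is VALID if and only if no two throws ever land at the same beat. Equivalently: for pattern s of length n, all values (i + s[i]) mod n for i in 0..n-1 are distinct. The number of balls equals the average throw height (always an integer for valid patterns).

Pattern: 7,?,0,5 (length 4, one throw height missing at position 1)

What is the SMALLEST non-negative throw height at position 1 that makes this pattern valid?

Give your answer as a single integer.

i=0: (0 + 7) mod 4 = 3
i=1: s[i]=? (unknown)
i=2: (2 + 0) mod 4 = 2
i=3: (3 + 5) mod 4 = 0
Known residues: [0, 2, 3]; need a permutation of 0..3, so missing residue r = 1
Need (1 + s) mod 4 = 1; smallest s = (1 - 1) mod 4 = 0

Answer: 0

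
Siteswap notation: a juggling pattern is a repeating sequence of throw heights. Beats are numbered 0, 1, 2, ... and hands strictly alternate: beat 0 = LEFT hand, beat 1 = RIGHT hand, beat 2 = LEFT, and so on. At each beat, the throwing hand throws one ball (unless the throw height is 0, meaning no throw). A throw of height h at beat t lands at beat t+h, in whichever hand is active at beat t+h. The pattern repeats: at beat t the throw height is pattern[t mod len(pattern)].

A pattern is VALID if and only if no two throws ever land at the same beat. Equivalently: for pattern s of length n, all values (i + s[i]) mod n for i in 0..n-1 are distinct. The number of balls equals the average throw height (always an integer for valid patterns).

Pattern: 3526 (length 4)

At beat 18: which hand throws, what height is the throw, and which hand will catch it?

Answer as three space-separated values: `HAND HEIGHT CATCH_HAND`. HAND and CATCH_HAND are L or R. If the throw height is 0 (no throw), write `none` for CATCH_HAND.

Answer: L 2 L

Derivation:
Beat 18: 18 mod 2 = 0, so hand = L
Throw height = pattern[18 mod 4] = pattern[2] = 2
Lands at beat 18+2=20, 20 mod 2 = 0, so catch hand = L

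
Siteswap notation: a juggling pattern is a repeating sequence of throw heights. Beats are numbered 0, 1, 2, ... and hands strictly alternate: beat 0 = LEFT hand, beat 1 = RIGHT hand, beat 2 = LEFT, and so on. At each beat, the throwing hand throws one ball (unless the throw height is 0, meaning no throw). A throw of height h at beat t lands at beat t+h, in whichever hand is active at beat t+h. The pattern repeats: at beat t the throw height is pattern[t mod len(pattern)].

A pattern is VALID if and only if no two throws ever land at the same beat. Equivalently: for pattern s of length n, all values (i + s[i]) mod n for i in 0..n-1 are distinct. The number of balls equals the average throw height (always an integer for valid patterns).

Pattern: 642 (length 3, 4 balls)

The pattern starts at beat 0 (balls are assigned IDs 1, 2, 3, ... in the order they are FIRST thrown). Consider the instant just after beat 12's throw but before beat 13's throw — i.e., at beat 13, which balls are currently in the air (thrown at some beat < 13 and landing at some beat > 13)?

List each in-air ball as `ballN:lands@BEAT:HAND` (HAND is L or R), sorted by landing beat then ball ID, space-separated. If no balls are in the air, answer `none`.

Beat 0 (L): throw ball1 h=6 -> lands@6:L; in-air after throw: [b1@6:L]
Beat 1 (R): throw ball2 h=4 -> lands@5:R; in-air after throw: [b2@5:R b1@6:L]
Beat 2 (L): throw ball3 h=2 -> lands@4:L; in-air after throw: [b3@4:L b2@5:R b1@6:L]
Beat 3 (R): throw ball4 h=6 -> lands@9:R; in-air after throw: [b3@4:L b2@5:R b1@6:L b4@9:R]
Beat 4 (L): throw ball3 h=4 -> lands@8:L; in-air after throw: [b2@5:R b1@6:L b3@8:L b4@9:R]
Beat 5 (R): throw ball2 h=2 -> lands@7:R; in-air after throw: [b1@6:L b2@7:R b3@8:L b4@9:R]
Beat 6 (L): throw ball1 h=6 -> lands@12:L; in-air after throw: [b2@7:R b3@8:L b4@9:R b1@12:L]
Beat 7 (R): throw ball2 h=4 -> lands@11:R; in-air after throw: [b3@8:L b4@9:R b2@11:R b1@12:L]
Beat 8 (L): throw ball3 h=2 -> lands@10:L; in-air after throw: [b4@9:R b3@10:L b2@11:R b1@12:L]
Beat 9 (R): throw ball4 h=6 -> lands@15:R; in-air after throw: [b3@10:L b2@11:R b1@12:L b4@15:R]
Beat 10 (L): throw ball3 h=4 -> lands@14:L; in-air after throw: [b2@11:R b1@12:L b3@14:L b4@15:R]
Beat 11 (R): throw ball2 h=2 -> lands@13:R; in-air after throw: [b1@12:L b2@13:R b3@14:L b4@15:R]
Beat 12 (L): throw ball1 h=6 -> lands@18:L; in-air after throw: [b2@13:R b3@14:L b4@15:R b1@18:L]
Beat 13 (R): throw ball2 h=4 -> lands@17:R; in-air after throw: [b3@14:L b4@15:R b2@17:R b1@18:L]

Answer: ball3:lands@14:L ball4:lands@15:R ball1:lands@18:L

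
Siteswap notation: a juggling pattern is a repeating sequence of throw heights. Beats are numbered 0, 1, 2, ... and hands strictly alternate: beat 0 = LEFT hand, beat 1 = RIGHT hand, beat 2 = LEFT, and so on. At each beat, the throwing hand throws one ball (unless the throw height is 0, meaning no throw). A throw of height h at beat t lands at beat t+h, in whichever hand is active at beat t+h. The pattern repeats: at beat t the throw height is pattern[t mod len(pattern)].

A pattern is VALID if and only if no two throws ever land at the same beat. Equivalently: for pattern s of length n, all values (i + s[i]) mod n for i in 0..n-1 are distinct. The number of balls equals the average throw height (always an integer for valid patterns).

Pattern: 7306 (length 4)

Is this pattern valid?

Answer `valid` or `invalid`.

Answer: valid

Derivation:
i=0: (i + s[i]) mod n = (0 + 7) mod 4 = 3
i=1: (i + s[i]) mod n = (1 + 3) mod 4 = 0
i=2: (i + s[i]) mod n = (2 + 0) mod 4 = 2
i=3: (i + s[i]) mod n = (3 + 6) mod 4 = 1
Residues: [3, 0, 2, 1], distinct: True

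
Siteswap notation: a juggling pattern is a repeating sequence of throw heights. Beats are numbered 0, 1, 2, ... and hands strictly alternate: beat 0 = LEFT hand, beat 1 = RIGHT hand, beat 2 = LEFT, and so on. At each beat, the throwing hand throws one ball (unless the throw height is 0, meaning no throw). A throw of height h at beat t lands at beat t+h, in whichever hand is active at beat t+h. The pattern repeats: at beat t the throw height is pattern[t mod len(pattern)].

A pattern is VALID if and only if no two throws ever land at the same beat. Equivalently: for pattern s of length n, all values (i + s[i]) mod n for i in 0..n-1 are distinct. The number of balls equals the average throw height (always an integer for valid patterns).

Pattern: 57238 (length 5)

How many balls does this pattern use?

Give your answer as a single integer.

Answer: 5

Derivation:
Pattern = [5, 7, 2, 3, 8], length n = 5
  position 0: throw height = 5, running sum = 5
  position 1: throw height = 7, running sum = 12
  position 2: throw height = 2, running sum = 14
  position 3: throw height = 3, running sum = 17
  position 4: throw height = 8, running sum = 25
Total sum = 25; balls = sum / n = 25 / 5 = 5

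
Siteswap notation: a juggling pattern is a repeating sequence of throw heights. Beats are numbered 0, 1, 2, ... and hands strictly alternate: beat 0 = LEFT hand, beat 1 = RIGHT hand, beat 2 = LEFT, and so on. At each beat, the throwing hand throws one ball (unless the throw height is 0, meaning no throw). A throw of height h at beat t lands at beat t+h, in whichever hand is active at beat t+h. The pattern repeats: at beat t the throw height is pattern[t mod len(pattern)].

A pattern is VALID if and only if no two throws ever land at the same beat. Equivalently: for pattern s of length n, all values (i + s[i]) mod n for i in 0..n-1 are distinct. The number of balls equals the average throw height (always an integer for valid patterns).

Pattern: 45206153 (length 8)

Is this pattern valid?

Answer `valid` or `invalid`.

Answer: invalid

Derivation:
i=0: (i + s[i]) mod n = (0 + 4) mod 8 = 4
i=1: (i + s[i]) mod n = (1 + 5) mod 8 = 6
i=2: (i + s[i]) mod n = (2 + 2) mod 8 = 4
i=3: (i + s[i]) mod n = (3 + 0) mod 8 = 3
i=4: (i + s[i]) mod n = (4 + 6) mod 8 = 2
i=5: (i + s[i]) mod n = (5 + 1) mod 8 = 6
i=6: (i + s[i]) mod n = (6 + 5) mod 8 = 3
i=7: (i + s[i]) mod n = (7 + 3) mod 8 = 2
Residues: [4, 6, 4, 3, 2, 6, 3, 2], distinct: False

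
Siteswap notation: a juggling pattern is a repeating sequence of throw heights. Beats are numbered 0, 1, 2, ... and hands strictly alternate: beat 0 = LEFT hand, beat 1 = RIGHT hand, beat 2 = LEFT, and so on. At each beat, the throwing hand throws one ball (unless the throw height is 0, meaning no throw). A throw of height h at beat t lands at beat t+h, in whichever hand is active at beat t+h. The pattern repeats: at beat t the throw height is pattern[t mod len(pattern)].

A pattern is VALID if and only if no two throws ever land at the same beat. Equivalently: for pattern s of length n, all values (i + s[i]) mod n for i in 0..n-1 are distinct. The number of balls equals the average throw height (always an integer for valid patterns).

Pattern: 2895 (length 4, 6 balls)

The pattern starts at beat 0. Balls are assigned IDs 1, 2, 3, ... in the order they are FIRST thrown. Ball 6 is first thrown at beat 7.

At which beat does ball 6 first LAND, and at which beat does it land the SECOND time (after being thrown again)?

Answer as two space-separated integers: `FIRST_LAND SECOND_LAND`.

Beat 0 (L): throw ball1 h=2 -> lands@2:L; in-air after throw: [b1@2:L]
Beat 1 (R): throw ball2 h=8 -> lands@9:R; in-air after throw: [b1@2:L b2@9:R]
Beat 2 (L): throw ball1 h=9 -> lands@11:R; in-air after throw: [b2@9:R b1@11:R]
Beat 3 (R): throw ball3 h=5 -> lands@8:L; in-air after throw: [b3@8:L b2@9:R b1@11:R]
Beat 4 (L): throw ball4 h=2 -> lands@6:L; in-air after throw: [b4@6:L b3@8:L b2@9:R b1@11:R]
Beat 5 (R): throw ball5 h=8 -> lands@13:R; in-air after throw: [b4@6:L b3@8:L b2@9:R b1@11:R b5@13:R]
Beat 6 (L): throw ball4 h=9 -> lands@15:R; in-air after throw: [b3@8:L b2@9:R b1@11:R b5@13:R b4@15:R]
Beat 7 (R): throw ball6 h=5 -> lands@12:L; in-air after throw: [b3@8:L b2@9:R b1@11:R b6@12:L b5@13:R b4@15:R]
Beat 8 (L): throw ball3 h=2 -> lands@10:L; in-air after throw: [b2@9:R b3@10:L b1@11:R b6@12:L b5@13:R b4@15:R]
Beat 9 (R): throw ball2 h=8 -> lands@17:R; in-air after throw: [b3@10:L b1@11:R b6@12:L b5@13:R b4@15:R b2@17:R]
Beat 10 (L): throw ball3 h=9 -> lands@19:R; in-air after throw: [b1@11:R b6@12:L b5@13:R b4@15:R b2@17:R b3@19:R]
Beat 11 (R): throw ball1 h=5 -> lands@16:L; in-air after throw: [b6@12:L b5@13:R b4@15:R b1@16:L b2@17:R b3@19:R]
Beat 12 (L): throw ball6 h=2 -> lands@14:L; in-air after throw: [b5@13:R b6@14:L b4@15:R b1@16:L b2@17:R b3@19:R]
Beat 13 (R): throw ball5 h=8 -> lands@21:R; in-air after throw: [b6@14:L b4@15:R b1@16:L b2@17:R b3@19:R b5@21:R]
Beat 14 (L): throw ball6 h=9 -> lands@23:R; in-air after throw: [b4@15:R b1@16:L b2@17:R b3@19:R b5@21:R b6@23:R]
Ball 6: thrown@7 h=5 -> first land @12; rethrown@12 h=2 -> second land @14

Answer: 12 14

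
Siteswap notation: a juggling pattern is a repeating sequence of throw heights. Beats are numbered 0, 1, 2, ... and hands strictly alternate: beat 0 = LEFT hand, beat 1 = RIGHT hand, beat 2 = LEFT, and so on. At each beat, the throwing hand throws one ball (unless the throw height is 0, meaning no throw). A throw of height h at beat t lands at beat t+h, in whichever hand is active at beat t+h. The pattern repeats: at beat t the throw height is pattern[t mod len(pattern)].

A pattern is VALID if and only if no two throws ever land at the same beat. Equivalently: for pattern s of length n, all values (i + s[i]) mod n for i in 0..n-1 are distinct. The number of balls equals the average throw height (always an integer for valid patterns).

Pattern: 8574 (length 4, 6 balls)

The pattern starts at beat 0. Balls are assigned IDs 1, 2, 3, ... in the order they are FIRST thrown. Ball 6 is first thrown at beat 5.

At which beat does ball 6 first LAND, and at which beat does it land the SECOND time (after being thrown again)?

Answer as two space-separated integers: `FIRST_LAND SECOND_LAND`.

Answer: 10 17

Derivation:
Beat 0 (L): throw ball1 h=8 -> lands@8:L; in-air after throw: [b1@8:L]
Beat 1 (R): throw ball2 h=5 -> lands@6:L; in-air after throw: [b2@6:L b1@8:L]
Beat 2 (L): throw ball3 h=7 -> lands@9:R; in-air after throw: [b2@6:L b1@8:L b3@9:R]
Beat 3 (R): throw ball4 h=4 -> lands@7:R; in-air after throw: [b2@6:L b4@7:R b1@8:L b3@9:R]
Beat 4 (L): throw ball5 h=8 -> lands@12:L; in-air after throw: [b2@6:L b4@7:R b1@8:L b3@9:R b5@12:L]
Beat 5 (R): throw ball6 h=5 -> lands@10:L; in-air after throw: [b2@6:L b4@7:R b1@8:L b3@9:R b6@10:L b5@12:L]
Beat 6 (L): throw ball2 h=7 -> lands@13:R; in-air after throw: [b4@7:R b1@8:L b3@9:R b6@10:L b5@12:L b2@13:R]
Beat 7 (R): throw ball4 h=4 -> lands@11:R; in-air after throw: [b1@8:L b3@9:R b6@10:L b4@11:R b5@12:L b2@13:R]
Beat 8 (L): throw ball1 h=8 -> lands@16:L; in-air after throw: [b3@9:R b6@10:L b4@11:R b5@12:L b2@13:R b1@16:L]
Beat 9 (R): throw ball3 h=5 -> lands@14:L; in-air after throw: [b6@10:L b4@11:R b5@12:L b2@13:R b3@14:L b1@16:L]
Beat 10 (L): throw ball6 h=7 -> lands@17:R; in-air after throw: [b4@11:R b5@12:L b2@13:R b3@14:L b1@16:L b6@17:R]
Beat 11 (R): throw ball4 h=4 -> lands@15:R; in-air after throw: [b5@12:L b2@13:R b3@14:L b4@15:R b1@16:L b6@17:R]
Ball 6: thrown@5 h=5 -> first land @10; rethrown@10 h=7 -> second land @17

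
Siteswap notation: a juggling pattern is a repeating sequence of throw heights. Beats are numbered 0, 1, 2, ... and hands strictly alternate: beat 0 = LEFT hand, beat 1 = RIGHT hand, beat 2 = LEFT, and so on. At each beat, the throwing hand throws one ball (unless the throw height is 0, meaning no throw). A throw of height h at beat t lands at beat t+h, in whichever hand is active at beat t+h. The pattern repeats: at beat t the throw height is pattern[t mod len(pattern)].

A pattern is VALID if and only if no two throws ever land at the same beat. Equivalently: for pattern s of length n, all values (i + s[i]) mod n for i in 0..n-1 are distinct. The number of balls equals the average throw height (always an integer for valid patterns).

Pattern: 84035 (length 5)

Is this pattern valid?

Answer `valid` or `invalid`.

Answer: valid

Derivation:
i=0: (i + s[i]) mod n = (0 + 8) mod 5 = 3
i=1: (i + s[i]) mod n = (1 + 4) mod 5 = 0
i=2: (i + s[i]) mod n = (2 + 0) mod 5 = 2
i=3: (i + s[i]) mod n = (3 + 3) mod 5 = 1
i=4: (i + s[i]) mod n = (4 + 5) mod 5 = 4
Residues: [3, 0, 2, 1, 4], distinct: True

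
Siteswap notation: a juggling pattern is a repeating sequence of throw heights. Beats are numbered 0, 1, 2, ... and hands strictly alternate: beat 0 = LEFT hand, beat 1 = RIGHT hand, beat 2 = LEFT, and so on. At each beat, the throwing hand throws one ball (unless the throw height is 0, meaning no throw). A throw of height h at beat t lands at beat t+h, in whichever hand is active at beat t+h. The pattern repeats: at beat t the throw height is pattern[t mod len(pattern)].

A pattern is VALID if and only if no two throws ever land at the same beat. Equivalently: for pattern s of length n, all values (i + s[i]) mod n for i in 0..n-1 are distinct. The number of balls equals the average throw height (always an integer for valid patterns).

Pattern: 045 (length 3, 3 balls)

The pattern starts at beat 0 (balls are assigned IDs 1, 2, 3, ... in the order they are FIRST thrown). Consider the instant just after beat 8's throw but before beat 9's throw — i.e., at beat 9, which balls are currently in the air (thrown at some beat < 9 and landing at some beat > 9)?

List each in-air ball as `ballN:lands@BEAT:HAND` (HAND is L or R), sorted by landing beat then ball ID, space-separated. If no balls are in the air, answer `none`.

Answer: ball1:lands@10:L ball2:lands@11:R ball3:lands@13:R

Derivation:
Beat 1 (R): throw ball1 h=4 -> lands@5:R; in-air after throw: [b1@5:R]
Beat 2 (L): throw ball2 h=5 -> lands@7:R; in-air after throw: [b1@5:R b2@7:R]
Beat 4 (L): throw ball3 h=4 -> lands@8:L; in-air after throw: [b1@5:R b2@7:R b3@8:L]
Beat 5 (R): throw ball1 h=5 -> lands@10:L; in-air after throw: [b2@7:R b3@8:L b1@10:L]
Beat 7 (R): throw ball2 h=4 -> lands@11:R; in-air after throw: [b3@8:L b1@10:L b2@11:R]
Beat 8 (L): throw ball3 h=5 -> lands@13:R; in-air after throw: [b1@10:L b2@11:R b3@13:R]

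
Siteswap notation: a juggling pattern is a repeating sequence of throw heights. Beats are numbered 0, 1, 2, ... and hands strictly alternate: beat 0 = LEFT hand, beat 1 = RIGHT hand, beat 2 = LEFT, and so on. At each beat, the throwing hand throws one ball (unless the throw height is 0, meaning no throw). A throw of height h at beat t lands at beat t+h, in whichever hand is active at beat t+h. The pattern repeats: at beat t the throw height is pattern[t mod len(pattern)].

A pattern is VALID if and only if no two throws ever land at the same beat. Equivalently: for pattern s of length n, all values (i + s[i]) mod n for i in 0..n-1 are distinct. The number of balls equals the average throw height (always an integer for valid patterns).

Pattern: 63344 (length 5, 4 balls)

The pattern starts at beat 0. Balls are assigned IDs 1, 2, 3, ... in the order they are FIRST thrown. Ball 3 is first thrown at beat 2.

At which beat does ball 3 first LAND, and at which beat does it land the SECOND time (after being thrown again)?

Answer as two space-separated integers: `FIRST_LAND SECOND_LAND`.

Beat 0 (L): throw ball1 h=6 -> lands@6:L; in-air after throw: [b1@6:L]
Beat 1 (R): throw ball2 h=3 -> lands@4:L; in-air after throw: [b2@4:L b1@6:L]
Beat 2 (L): throw ball3 h=3 -> lands@5:R; in-air after throw: [b2@4:L b3@5:R b1@6:L]
Beat 3 (R): throw ball4 h=4 -> lands@7:R; in-air after throw: [b2@4:L b3@5:R b1@6:L b4@7:R]
Beat 4 (L): throw ball2 h=4 -> lands@8:L; in-air after throw: [b3@5:R b1@6:L b4@7:R b2@8:L]
Beat 5 (R): throw ball3 h=6 -> lands@11:R; in-air after throw: [b1@6:L b4@7:R b2@8:L b3@11:R]
Beat 6 (L): throw ball1 h=3 -> lands@9:R; in-air after throw: [b4@7:R b2@8:L b1@9:R b3@11:R]
Beat 7 (R): throw ball4 h=3 -> lands@10:L; in-air after throw: [b2@8:L b1@9:R b4@10:L b3@11:R]
Beat 8 (L): throw ball2 h=4 -> lands@12:L; in-air after throw: [b1@9:R b4@10:L b3@11:R b2@12:L]
Beat 9 (R): throw ball1 h=4 -> lands@13:R; in-air after throw: [b4@10:L b3@11:R b2@12:L b1@13:R]
Beat 10 (L): throw ball4 h=6 -> lands@16:L; in-air after throw: [b3@11:R b2@12:L b1@13:R b4@16:L]
Beat 11 (R): throw ball3 h=3 -> lands@14:L; in-air after throw: [b2@12:L b1@13:R b3@14:L b4@16:L]
Ball 3: thrown@2 h=3 -> first land @5; rethrown@5 h=6 -> second land @11

Answer: 5 11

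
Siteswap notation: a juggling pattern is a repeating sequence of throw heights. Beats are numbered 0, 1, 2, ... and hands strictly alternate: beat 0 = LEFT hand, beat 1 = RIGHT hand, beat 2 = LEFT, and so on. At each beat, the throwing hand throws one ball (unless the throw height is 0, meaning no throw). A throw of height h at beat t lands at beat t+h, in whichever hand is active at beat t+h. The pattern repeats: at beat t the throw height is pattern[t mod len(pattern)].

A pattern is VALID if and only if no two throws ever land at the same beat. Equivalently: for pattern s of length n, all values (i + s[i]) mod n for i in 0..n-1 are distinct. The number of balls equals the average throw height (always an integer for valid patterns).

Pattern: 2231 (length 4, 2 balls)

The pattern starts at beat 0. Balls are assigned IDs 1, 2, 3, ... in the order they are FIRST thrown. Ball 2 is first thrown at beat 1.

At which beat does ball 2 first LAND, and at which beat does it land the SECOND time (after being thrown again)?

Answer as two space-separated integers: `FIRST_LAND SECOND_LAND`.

Beat 0 (L): throw ball1 h=2 -> lands@2:L; in-air after throw: [b1@2:L]
Beat 1 (R): throw ball2 h=2 -> lands@3:R; in-air after throw: [b1@2:L b2@3:R]
Beat 2 (L): throw ball1 h=3 -> lands@5:R; in-air after throw: [b2@3:R b1@5:R]
Beat 3 (R): throw ball2 h=1 -> lands@4:L; in-air after throw: [b2@4:L b1@5:R]
Beat 4 (L): throw ball2 h=2 -> lands@6:L; in-air after throw: [b1@5:R b2@6:L]
Ball 2: thrown@1 h=2 -> first land @3; rethrown@3 h=1 -> second land @4

Answer: 3 4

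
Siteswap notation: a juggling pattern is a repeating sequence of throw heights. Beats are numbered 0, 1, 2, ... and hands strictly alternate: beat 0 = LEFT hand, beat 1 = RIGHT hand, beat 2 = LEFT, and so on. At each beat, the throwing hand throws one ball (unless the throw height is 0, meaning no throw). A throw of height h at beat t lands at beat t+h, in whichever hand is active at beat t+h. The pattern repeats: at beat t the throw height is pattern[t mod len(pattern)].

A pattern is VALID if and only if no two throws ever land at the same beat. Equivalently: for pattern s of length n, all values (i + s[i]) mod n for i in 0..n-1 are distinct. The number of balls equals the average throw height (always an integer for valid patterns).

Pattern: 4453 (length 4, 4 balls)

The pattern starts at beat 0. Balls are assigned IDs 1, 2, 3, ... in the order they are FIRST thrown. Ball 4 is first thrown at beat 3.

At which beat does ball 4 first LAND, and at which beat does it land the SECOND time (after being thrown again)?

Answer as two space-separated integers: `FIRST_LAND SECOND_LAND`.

Beat 0 (L): throw ball1 h=4 -> lands@4:L; in-air after throw: [b1@4:L]
Beat 1 (R): throw ball2 h=4 -> lands@5:R; in-air after throw: [b1@4:L b2@5:R]
Beat 2 (L): throw ball3 h=5 -> lands@7:R; in-air after throw: [b1@4:L b2@5:R b3@7:R]
Beat 3 (R): throw ball4 h=3 -> lands@6:L; in-air after throw: [b1@4:L b2@5:R b4@6:L b3@7:R]
Beat 4 (L): throw ball1 h=4 -> lands@8:L; in-air after throw: [b2@5:R b4@6:L b3@7:R b1@8:L]
Beat 5 (R): throw ball2 h=4 -> lands@9:R; in-air after throw: [b4@6:L b3@7:R b1@8:L b2@9:R]
Beat 6 (L): throw ball4 h=5 -> lands@11:R; in-air after throw: [b3@7:R b1@8:L b2@9:R b4@11:R]
Beat 7 (R): throw ball3 h=3 -> lands@10:L; in-air after throw: [b1@8:L b2@9:R b3@10:L b4@11:R]
Beat 8 (L): throw ball1 h=4 -> lands@12:L; in-air after throw: [b2@9:R b3@10:L b4@11:R b1@12:L]
Beat 9 (R): throw ball2 h=4 -> lands@13:R; in-air after throw: [b3@10:L b4@11:R b1@12:L b2@13:R]
Beat 10 (L): throw ball3 h=5 -> lands@15:R; in-air after throw: [b4@11:R b1@12:L b2@13:R b3@15:R]
Beat 11 (R): throw ball4 h=3 -> lands@14:L; in-air after throw: [b1@12:L b2@13:R b4@14:L b3@15:R]
Ball 4: thrown@3 h=3 -> first land @6; rethrown@6 h=5 -> second land @11

Answer: 6 11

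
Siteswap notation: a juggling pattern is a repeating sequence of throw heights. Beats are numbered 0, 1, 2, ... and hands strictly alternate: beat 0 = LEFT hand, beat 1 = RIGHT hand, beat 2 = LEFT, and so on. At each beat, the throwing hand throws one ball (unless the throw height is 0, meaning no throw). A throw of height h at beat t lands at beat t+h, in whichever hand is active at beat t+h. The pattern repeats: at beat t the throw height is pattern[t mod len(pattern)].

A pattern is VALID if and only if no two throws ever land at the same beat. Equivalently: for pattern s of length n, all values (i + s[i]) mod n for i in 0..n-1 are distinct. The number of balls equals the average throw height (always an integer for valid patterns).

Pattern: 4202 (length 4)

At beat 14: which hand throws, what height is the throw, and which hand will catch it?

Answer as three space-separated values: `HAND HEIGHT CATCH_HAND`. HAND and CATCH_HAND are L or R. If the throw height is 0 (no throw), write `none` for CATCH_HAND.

Beat 14: 14 mod 2 = 0, so hand = L
Throw height = pattern[14 mod 4] = pattern[2] = 0

Answer: L 0 none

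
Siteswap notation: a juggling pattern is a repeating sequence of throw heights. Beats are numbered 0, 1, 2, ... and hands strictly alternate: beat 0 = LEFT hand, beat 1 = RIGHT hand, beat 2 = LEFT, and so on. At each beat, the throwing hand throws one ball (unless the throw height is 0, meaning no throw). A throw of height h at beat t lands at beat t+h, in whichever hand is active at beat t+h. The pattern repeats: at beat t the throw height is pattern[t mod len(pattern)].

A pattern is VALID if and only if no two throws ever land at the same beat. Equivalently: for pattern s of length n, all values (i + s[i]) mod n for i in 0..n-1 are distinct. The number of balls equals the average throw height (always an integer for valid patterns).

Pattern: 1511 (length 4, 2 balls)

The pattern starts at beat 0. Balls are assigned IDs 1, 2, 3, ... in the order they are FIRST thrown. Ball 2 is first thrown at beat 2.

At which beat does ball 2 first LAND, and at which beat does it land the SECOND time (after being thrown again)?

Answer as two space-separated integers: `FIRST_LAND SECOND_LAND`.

Answer: 3 4

Derivation:
Beat 0 (L): throw ball1 h=1 -> lands@1:R; in-air after throw: [b1@1:R]
Beat 1 (R): throw ball1 h=5 -> lands@6:L; in-air after throw: [b1@6:L]
Beat 2 (L): throw ball2 h=1 -> lands@3:R; in-air after throw: [b2@3:R b1@6:L]
Beat 3 (R): throw ball2 h=1 -> lands@4:L; in-air after throw: [b2@4:L b1@6:L]
Beat 4 (L): throw ball2 h=1 -> lands@5:R; in-air after throw: [b2@5:R b1@6:L]
Ball 2: thrown@2 h=1 -> first land @3; rethrown@3 h=1 -> second land @4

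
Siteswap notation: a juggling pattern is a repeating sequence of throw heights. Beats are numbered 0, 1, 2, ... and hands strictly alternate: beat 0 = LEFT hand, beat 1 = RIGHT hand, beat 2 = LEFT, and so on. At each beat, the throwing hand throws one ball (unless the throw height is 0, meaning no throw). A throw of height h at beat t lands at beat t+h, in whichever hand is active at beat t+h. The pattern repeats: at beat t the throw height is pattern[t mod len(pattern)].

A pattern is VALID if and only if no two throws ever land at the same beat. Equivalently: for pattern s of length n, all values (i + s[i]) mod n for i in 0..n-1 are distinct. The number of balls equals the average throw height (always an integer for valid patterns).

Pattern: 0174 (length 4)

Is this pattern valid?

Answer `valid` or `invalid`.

Answer: valid

Derivation:
i=0: (i + s[i]) mod n = (0 + 0) mod 4 = 0
i=1: (i + s[i]) mod n = (1 + 1) mod 4 = 2
i=2: (i + s[i]) mod n = (2 + 7) mod 4 = 1
i=3: (i + s[i]) mod n = (3 + 4) mod 4 = 3
Residues: [0, 2, 1, 3], distinct: True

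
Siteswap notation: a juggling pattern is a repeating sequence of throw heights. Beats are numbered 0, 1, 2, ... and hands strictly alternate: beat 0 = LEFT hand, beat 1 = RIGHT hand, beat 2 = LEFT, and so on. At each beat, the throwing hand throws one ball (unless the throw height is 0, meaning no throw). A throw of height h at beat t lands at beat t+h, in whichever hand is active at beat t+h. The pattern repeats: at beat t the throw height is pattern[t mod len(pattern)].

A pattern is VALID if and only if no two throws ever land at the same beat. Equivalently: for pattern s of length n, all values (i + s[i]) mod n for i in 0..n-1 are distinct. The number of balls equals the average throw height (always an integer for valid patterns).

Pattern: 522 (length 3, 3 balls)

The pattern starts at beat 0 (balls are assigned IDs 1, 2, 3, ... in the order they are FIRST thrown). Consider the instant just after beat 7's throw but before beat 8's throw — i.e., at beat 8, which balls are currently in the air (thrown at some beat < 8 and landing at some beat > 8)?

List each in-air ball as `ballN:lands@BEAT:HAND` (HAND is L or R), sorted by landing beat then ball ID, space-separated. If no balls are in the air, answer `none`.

Beat 0 (L): throw ball1 h=5 -> lands@5:R; in-air after throw: [b1@5:R]
Beat 1 (R): throw ball2 h=2 -> lands@3:R; in-air after throw: [b2@3:R b1@5:R]
Beat 2 (L): throw ball3 h=2 -> lands@4:L; in-air after throw: [b2@3:R b3@4:L b1@5:R]
Beat 3 (R): throw ball2 h=5 -> lands@8:L; in-air after throw: [b3@4:L b1@5:R b2@8:L]
Beat 4 (L): throw ball3 h=2 -> lands@6:L; in-air after throw: [b1@5:R b3@6:L b2@8:L]
Beat 5 (R): throw ball1 h=2 -> lands@7:R; in-air after throw: [b3@6:L b1@7:R b2@8:L]
Beat 6 (L): throw ball3 h=5 -> lands@11:R; in-air after throw: [b1@7:R b2@8:L b3@11:R]
Beat 7 (R): throw ball1 h=2 -> lands@9:R; in-air after throw: [b2@8:L b1@9:R b3@11:R]
Beat 8 (L): throw ball2 h=2 -> lands@10:L; in-air after throw: [b1@9:R b2@10:L b3@11:R]

Answer: ball1:lands@9:R ball3:lands@11:R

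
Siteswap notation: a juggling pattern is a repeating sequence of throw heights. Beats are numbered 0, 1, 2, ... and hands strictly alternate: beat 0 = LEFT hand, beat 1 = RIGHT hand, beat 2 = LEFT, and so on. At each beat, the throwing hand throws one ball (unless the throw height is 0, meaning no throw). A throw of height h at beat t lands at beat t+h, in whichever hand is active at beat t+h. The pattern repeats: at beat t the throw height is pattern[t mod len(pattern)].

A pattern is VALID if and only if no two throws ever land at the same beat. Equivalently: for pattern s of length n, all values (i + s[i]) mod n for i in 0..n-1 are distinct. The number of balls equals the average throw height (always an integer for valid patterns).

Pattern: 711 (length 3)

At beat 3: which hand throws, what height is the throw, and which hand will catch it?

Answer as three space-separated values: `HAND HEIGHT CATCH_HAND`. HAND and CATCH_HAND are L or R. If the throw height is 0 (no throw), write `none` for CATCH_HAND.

Answer: R 7 L

Derivation:
Beat 3: 3 mod 2 = 1, so hand = R
Throw height = pattern[3 mod 3] = pattern[0] = 7
Lands at beat 3+7=10, 10 mod 2 = 0, so catch hand = L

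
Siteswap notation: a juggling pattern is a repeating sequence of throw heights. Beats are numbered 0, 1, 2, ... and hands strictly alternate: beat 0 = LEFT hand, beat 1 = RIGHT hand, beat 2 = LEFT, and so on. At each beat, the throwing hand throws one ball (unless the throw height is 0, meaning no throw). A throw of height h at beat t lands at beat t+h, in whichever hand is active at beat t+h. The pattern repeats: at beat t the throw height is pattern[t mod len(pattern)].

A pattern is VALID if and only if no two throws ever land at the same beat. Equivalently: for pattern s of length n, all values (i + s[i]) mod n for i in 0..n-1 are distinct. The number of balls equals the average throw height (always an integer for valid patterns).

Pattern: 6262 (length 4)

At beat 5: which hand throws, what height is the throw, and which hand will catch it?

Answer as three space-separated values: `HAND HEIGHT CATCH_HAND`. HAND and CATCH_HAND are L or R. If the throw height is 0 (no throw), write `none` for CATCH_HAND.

Beat 5: 5 mod 2 = 1, so hand = R
Throw height = pattern[5 mod 4] = pattern[1] = 2
Lands at beat 5+2=7, 7 mod 2 = 1, so catch hand = R

Answer: R 2 R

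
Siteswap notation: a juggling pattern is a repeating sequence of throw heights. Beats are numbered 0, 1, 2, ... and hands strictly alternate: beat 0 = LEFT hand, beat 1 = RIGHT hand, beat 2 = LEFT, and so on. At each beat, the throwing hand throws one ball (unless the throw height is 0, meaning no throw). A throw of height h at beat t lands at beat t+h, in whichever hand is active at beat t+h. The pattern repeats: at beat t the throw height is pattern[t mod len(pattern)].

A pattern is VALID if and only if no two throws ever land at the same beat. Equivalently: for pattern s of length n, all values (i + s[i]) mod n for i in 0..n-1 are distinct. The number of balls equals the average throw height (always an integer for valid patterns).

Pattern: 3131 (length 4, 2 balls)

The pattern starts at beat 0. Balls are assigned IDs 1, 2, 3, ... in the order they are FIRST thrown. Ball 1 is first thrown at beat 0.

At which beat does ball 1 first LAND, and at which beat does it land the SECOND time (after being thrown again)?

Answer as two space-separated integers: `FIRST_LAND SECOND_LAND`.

Beat 0 (L): throw ball1 h=3 -> lands@3:R; in-air after throw: [b1@3:R]
Beat 1 (R): throw ball2 h=1 -> lands@2:L; in-air after throw: [b2@2:L b1@3:R]
Beat 2 (L): throw ball2 h=3 -> lands@5:R; in-air after throw: [b1@3:R b2@5:R]
Beat 3 (R): throw ball1 h=1 -> lands@4:L; in-air after throw: [b1@4:L b2@5:R]
Beat 4 (L): throw ball1 h=3 -> lands@7:R; in-air after throw: [b2@5:R b1@7:R]
Ball 1: thrown@0 h=3 -> first land @3; rethrown@3 h=1 -> second land @4

Answer: 3 4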